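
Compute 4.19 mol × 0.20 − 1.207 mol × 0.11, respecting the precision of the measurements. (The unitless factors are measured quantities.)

4.19 × 0.20 = 0.838 → 8.4 × 10⁻¹ mol (2 s.f., last digit at the 10^-2 place).
1.207 × 0.11 = 0.13277 → 0.13 mol (2 s.f., last digit at the 10^-2 place).
Difference: 0.70523 mol; keep the coarser place, 10^-2.
Result: 0.71 mol.

0.71 mol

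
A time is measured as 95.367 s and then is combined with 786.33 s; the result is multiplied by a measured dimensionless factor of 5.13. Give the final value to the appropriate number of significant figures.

4.52 × 10³ s

95.367 s + 786.33 s = 881.697 s; the sum is limited to 2 decimal places (5 s.f.).
Carrying full precision, 881.697 × 5.13 = 4523.10561 s; 5.13 has 3 s.f., so the result keeps min(5, 3) = 3 s.f.
Rounded to 3 significant figures: 4.52 × 10³ s.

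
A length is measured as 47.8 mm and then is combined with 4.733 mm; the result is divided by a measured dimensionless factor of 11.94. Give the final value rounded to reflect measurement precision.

47.8 mm + 4.733 mm = 52.533 mm; the sum is limited to 1 decimal place (3 s.f.).
Carrying full precision, 52.533 ÷ 11.94 = 4.39974874372… mm; 11.94 has 4 s.f., so the result keeps min(3, 4) = 3 s.f.
Rounded to 3 significant figures: 4.40 mm.

4.40 mm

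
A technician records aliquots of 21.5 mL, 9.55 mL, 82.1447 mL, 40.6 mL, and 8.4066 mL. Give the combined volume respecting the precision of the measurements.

21.5 mL + 9.55 mL + 82.1447 mL + 40.6 mL + 8.4066 mL = 162.2013 mL.
Addition/subtraction keeps the fewest decimal places: 21.5 → 1 decimal place, 9.55 → 2 decimal places, 82.1447 → 4 decimal places, 40.6 → 1 decimal place, 8.4066 → 4 decimal places; limit is 1.
Rounded to 1 decimal place: 162.2 mL.

162.2 mL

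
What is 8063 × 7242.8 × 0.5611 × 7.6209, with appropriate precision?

2.497 × 10⁸

8063 × 7242.8 × 0.5611 × 7.6209 = 249717905.909…
Multiplication/division keeps the fewest significant figures: 8063 → 4 s.f., 7242.8 → 5 s.f., 0.5611 → 4 s.f., 7.6209 → 5 s.f.; limit is 4.
Rounded to 4 significant figures: 2.497 × 10⁸.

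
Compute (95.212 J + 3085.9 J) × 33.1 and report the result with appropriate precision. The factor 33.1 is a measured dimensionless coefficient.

1.05 × 10⁵ J

95.212 J + 3085.9 J = 3181.112 J; the sum is limited to 1 decimal place (5 s.f.).
Carrying full precision, 3181.112 × 33.1 = 105294.8072 J; 33.1 has 3 s.f., so the result keeps min(5, 3) = 3 s.f.
Rounded to 3 significant figures: 1.05 × 10⁵ J.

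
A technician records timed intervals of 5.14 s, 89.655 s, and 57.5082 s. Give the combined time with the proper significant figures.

152.30 s

5.14 s + 89.655 s + 57.5082 s = 152.3032 s.
Addition/subtraction keeps the fewest decimal places: 5.14 → 2 decimal places, 89.655 → 3 decimal places, 57.5082 → 4 decimal places; limit is 2.
Rounded to 2 decimal places: 152.30 s.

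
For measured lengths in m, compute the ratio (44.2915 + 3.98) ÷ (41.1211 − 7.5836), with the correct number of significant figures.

44.2915 + 3.98 = 48.2715, limited to 2 d.p. → 4 s.f.; 41.1211 − 7.5836 = 33.5375, limited to 4 d.p. → 6 s.f.
Carrying full precision, 48.2715 ÷ 33.5375 = 1.43932910921…; keep min(4, 6) = 4 s.f.
Rounded to 4 significant figures: 1.439.

1.439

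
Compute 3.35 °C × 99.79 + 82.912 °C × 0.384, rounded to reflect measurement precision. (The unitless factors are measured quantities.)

366 °C

3.35 × 99.79 = 334.2965 → 334 °C (3 s.f., last digit at the 10^0 place).
82.912 × 0.384 = 31.838208 → 31.8 °C (3 s.f., last digit at the 10^-1 place).
Sum: 366.134708 °C; keep the coarser place, 10^0.
Result: 366 °C.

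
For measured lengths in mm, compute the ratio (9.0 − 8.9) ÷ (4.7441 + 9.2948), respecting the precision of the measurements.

9.0 − 8.9 = 0.1, limited to 1 d.p. → 1 s.f.; 4.7441 + 9.2948 = 14.0389, limited to 4 d.p. → 6 s.f.
Carrying full precision, 0.1 ÷ 14.0389 = 0.00712306519742…; keep min(1, 6) = 1 s.f.
Rounded to 1 significant figure: 0.007.

0.007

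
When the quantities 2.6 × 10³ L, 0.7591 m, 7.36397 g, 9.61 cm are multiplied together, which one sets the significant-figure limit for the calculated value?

2.6 × 10³ L

2.6 × 10³ L → 2 s.f.; 0.7591 m → 4 s.f.; 7.36397 g → 6 s.f.; 9.61 cm → 3 s.f.
The fewest is 2 significant figures, from 2.6 × 10³ L.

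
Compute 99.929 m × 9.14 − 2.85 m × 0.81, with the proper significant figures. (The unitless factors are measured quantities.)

99.929 × 9.14 = 913.35106 → 913 m (3 s.f., last digit at the 10^0 place).
2.85 × 0.81 = 2.3085 → 2.3 m (2 s.f., last digit at the 10^-1 place).
Difference: 911.04256 m; keep the coarser place, 10^0.
Result: 911 m.

911 m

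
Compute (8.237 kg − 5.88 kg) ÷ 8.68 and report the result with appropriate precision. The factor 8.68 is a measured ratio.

8.237 kg − 5.88 kg = 2.357 kg; the difference is limited to 2 decimal places (3 s.f.).
Carrying full precision, 2.357 ÷ 8.68 = 0.271543778802… kg; 8.68 has 3 s.f., so the result keeps min(3, 3) = 3 s.f.
Rounded to 3 significant figures: 0.272 kg.

0.272 kg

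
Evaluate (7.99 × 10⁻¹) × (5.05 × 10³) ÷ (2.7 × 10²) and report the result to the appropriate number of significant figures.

15

(7.99 × 10⁻¹) × (5.05 × 10³) ÷ (2.7 × 10²) = 14.9442592593…
Multiplication/division keeps the fewest significant figures: 7.99 × 10⁻¹ → 3 s.f., 5.05 × 10³ → 3 s.f., 2.7 × 10² → 2 s.f.; limit is 2.
Rounded to 2 significant figures: 15.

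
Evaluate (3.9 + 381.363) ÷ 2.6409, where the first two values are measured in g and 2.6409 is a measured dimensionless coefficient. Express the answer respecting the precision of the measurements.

1.459 × 10² g

3.9 g + 381.363 g = 385.263 g; the sum is limited to 1 decimal place (4 s.f.).
Carrying full precision, 385.263 ÷ 2.6409 = 145.883221629… g; 2.6409 has 5 s.f., so the result keeps min(4, 5) = 4 s.f.
Rounded to 4 significant figures: 1.459 × 10² g.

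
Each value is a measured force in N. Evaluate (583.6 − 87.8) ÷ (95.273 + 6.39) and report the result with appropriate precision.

4.877

583.6 − 87.8 = 495.8, limited to 1 d.p. → 4 s.f.; 95.273 + 6.39 = 101.663, limited to 2 d.p. → 5 s.f.
Carrying full precision, 495.8 ÷ 101.663 = 4.87689719957…; keep min(4, 5) = 4 s.f.
Rounded to 4 significant figures: 4.877.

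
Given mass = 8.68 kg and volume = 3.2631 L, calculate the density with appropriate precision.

2.66 kg/L

density = 8.68 kg ÷ 3.2631 L = 2.66004719439… kg/L.
8.68 has 3 significant figures; 3.2631 has 5.
Division/multiplication keeps the fewest: 3 significant figures.
Rounded: 2.66 kg/L.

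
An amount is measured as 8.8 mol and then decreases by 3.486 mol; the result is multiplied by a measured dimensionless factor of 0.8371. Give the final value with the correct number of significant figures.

4.4 mol

8.8 mol − 3.486 mol = 5.314 mol; the difference is limited to 1 decimal place (2 s.f.).
Carrying full precision, 5.314 × 0.8371 = 4.4483494 mol; 0.8371 has 4 s.f., so the result keeps min(2, 4) = 2 s.f.
Rounded to 2 significant figures: 4.4 mol.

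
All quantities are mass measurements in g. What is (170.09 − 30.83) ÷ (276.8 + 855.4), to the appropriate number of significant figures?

0.12300

170.09 − 30.83 = 139.26, limited to 2 d.p. → 5 s.f.; 276.8 + 855.4 = 1132.2, limited to 1 d.p. → 5 s.f.
Carrying full precision, 139.26 ÷ 1132.2 = 0.122999470058…; keep min(5, 5) = 5 s.f.
Rounded to 5 significant figures: 0.12300.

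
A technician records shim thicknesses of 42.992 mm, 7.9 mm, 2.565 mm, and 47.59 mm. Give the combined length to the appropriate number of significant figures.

42.992 mm + 7.9 mm + 2.565 mm + 47.59 mm = 101.047 mm.
Addition/subtraction keeps the fewest decimal places: 42.992 → 3 decimal places, 7.9 → 1 decimal place, 2.565 → 3 decimal places, 47.59 → 2 decimal places; limit is 1.
Rounded to 1 decimal place: 101.0 mm.

101.0 mm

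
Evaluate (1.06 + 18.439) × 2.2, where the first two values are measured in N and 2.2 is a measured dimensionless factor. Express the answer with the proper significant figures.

1.06 N + 18.439 N = 19.499 N; the sum is limited to 2 decimal places (4 s.f.).
Carrying full precision, 19.499 × 2.2 = 42.8978 N; 2.2 has 2 s.f., so the result keeps min(4, 2) = 2 s.f.
Rounded to 2 significant figures: 43 N.

43 N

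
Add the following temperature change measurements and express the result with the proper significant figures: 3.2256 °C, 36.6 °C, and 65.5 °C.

3.2256 °C + 36.6 °C + 65.5 °C = 105.3256 °C.
Addition/subtraction keeps the fewest decimal places: 3.2256 → 4 decimal places, 36.6 → 1 decimal place, 65.5 → 1 decimal place; limit is 1.
Rounded to 1 decimal place: 105.3 °C.

105.3 °C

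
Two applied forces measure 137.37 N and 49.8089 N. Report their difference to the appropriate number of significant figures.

87.56 N

137.37 N − 49.8089 N = 87.5611 N.
Addition/subtraction keeps the fewest decimal places: 137.37 → 2 decimal places, 49.8089 → 4 decimal places; limit is 2.
Rounded to 2 decimal places: 87.56 N.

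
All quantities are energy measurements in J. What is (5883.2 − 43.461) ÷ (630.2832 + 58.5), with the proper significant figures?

5883.2 − 43.461 = 5839.739, limited to 1 d.p. → 5 s.f.; 630.2832 + 58.5 = 688.7832, limited to 1 d.p. → 4 s.f.
Carrying full precision, 5839.739 ÷ 688.7832 = 8.47834122551…; keep min(5, 4) = 4 s.f.
Rounded to 4 significant figures: 8.478.

8.478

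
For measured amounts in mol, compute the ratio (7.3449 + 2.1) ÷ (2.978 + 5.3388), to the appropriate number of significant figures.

1.1

7.3449 + 2.1 = 9.4449, limited to 1 d.p. → 2 s.f.; 2.978 + 5.3388 = 8.3168, limited to 3 d.p. → 4 s.f.
Carrying full precision, 9.4449 ÷ 8.3168 = 1.13564111197…; keep min(2, 4) = 2 s.f.
Rounded to 2 significant figures: 1.1.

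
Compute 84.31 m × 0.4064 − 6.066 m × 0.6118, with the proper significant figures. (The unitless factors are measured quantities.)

30.55 m

84.31 × 0.4064 = 34.263584 → 34.26 m (4 s.f., last digit at the 10^-2 place).
6.066 × 0.6118 = 3.7111788 → 3.711 m (4 s.f., last digit at the 10^-3 place).
Difference: 30.5524052 m; keep the coarser place, 10^-2.
Result: 30.55 m.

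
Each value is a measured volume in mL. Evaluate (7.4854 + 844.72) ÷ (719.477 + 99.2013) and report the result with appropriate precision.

7.4854 + 844.72 = 852.2054, limited to 2 d.p. → 5 s.f.; 719.477 + 99.2013 = 818.6783, limited to 3 d.p. → 6 s.f.
Carrying full precision, 852.2054 ÷ 818.6783 = 1.0409527161…; keep min(5, 6) = 5 s.f.
Rounded to 5 significant figures: 1.0410.

1.0410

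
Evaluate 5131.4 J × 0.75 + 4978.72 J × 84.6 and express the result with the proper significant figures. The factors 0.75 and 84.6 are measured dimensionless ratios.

5131.4 × 0.75 = 3848.55 → 3.8 × 10³ J (2 s.f., last digit at the 10^2 place).
4978.72 × 84.6 = 421199.712 → 4.21 × 10⁵ J (3 s.f., last digit at the 10^3 place).
Sum: 425048.262 J; keep the coarser place, 10^3.
Result: 4.25 × 10⁵ J.

4.25 × 10⁵ J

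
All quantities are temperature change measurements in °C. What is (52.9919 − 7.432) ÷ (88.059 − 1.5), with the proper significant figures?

52.9919 − 7.432 = 45.5599, limited to 3 d.p. → 5 s.f.; 88.059 − 1.5 = 86.559, limited to 1 d.p. → 3 s.f.
Carrying full precision, 45.5599 ÷ 86.559 = 0.526345036334…; keep min(5, 3) = 3 s.f.
Rounded to 3 significant figures: 0.526.

0.526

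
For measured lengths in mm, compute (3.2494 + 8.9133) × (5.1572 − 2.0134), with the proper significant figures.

3.2494 + 8.9133 = 12.1627, limited to 4 d.p. → 6 s.f.; 5.1572 − 2.0134 = 3.1438, limited to 4 d.p. → 5 s.f.
Carrying full precision, 12.1627 × 3.1438 = 38.23709626; keep min(6, 5) = 5 s.f.
Rounded to 5 significant figures: 38.237 mm².

38.237 mm²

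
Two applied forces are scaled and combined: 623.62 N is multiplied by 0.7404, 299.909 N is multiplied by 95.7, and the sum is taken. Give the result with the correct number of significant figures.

623.62 × 0.7404 = 461.728248 → 461.7 N (4 s.f., last digit at the 10^-1 place).
299.909 × 95.7 = 28701.2913 → 2.87 × 10⁴ N (3 s.f., last digit at the 10^2 place).
Sum: 29163.019548 N; keep the coarser place, 10^2.
Result: 2.92 × 10⁴ N.

2.92 × 10⁴ N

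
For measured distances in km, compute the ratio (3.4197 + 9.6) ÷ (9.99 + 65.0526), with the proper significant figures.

3.4197 + 9.6 = 13.0197, limited to 1 d.p. → 3 s.f.; 9.99 + 65.0526 = 75.0426, limited to 2 d.p. → 4 s.f.
Carrying full precision, 13.0197 ÷ 75.0426 = 0.173497453446…; keep min(3, 4) = 3 s.f.
Rounded to 3 significant figures: 0.173.

0.173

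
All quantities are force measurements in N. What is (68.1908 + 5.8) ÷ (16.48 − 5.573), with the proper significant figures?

6.78

68.1908 + 5.8 = 73.9908, limited to 1 d.p. → 3 s.f.; 16.48 − 5.573 = 10.907, limited to 2 d.p. → 4 s.f.
Carrying full precision, 73.9908 ÷ 10.907 = 6.78379022646…; keep min(3, 4) = 3 s.f.
Rounded to 3 significant figures: 6.78.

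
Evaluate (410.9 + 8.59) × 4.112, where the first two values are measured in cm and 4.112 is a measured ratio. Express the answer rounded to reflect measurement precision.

1725 cm

410.9 cm + 8.59 cm = 419.49 cm; the sum is limited to 1 decimal place (4 s.f.).
Carrying full precision, 419.49 × 4.112 = 1724.94288 cm; 4.112 has 4 s.f., so the result keeps min(4, 4) = 4 s.f.
Rounded to 4 significant figures: 1725 cm.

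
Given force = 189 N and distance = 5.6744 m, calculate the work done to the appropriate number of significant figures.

1.07 × 10^3 J

work done = 189 N × 5.6744 m = 1072.4616 J.
189 has 3 significant figures; 5.6744 has 5.
Division/multiplication keeps the fewest: 3 significant figures.
Rounded: 1.07 × 10^3 J.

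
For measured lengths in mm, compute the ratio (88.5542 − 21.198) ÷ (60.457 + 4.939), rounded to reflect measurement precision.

88.5542 − 21.198 = 67.3562, limited to 3 d.p. → 5 s.f.; 60.457 + 4.939 = 65.396, limited to 3 d.p. → 5 s.f.
Carrying full precision, 67.3562 ÷ 65.396 = 1.02997431036…; keep min(5, 5) = 5 s.f.
Rounded to 5 significant figures: 1.0300.

1.0300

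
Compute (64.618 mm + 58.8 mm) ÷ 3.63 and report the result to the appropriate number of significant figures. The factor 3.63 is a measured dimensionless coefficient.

34.0 mm

64.618 mm + 58.8 mm = 123.418 mm; the sum is limited to 1 decimal place (4 s.f.).
Carrying full precision, 123.418 ÷ 3.63 = 33.9994490358… mm; 3.63 has 3 s.f., so the result keeps min(4, 3) = 3 s.f.
Rounded to 3 significant figures: 34.0 mm.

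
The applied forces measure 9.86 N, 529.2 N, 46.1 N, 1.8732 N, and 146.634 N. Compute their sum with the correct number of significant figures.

733.7 N

9.86 N + 529.2 N + 46.1 N + 1.8732 N + 146.634 N = 733.6672 N.
Addition/subtraction keeps the fewest decimal places: 9.86 → 2 decimal places, 529.2 → 1 decimal place, 46.1 → 1 decimal place, 1.8732 → 4 decimal places, 146.634 → 3 decimal places; limit is 1.
Rounded to 1 decimal place: 733.7 N.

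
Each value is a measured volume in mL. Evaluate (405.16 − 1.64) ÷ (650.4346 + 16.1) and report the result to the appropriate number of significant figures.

405.16 − 1.64 = 403.52, limited to 2 d.p. → 5 s.f.; 650.4346 + 16.1 = 666.5346, limited to 1 d.p. → 4 s.f.
Carrying full precision, 403.52 ÷ 666.5346 = 0.605399929726…; keep min(5, 4) = 4 s.f.
Rounded to 4 significant figures: 0.6054.

0.6054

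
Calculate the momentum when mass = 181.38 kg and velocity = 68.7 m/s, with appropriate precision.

momentum = 181.38 kg × 68.7 m/s = 12460.806 kg·m/s.
181.38 has 5 significant figures; 68.7 has 3.
Division/multiplication keeps the fewest: 3 significant figures.
Rounded: 1.25 × 10^4 kg·m/s.

1.25 × 10^4 kg·m/s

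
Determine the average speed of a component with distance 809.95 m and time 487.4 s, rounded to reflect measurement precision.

1.662 m/s

average speed = 809.95 m ÷ 487.4 s = 1.66177677472… m/s.
809.95 has 5 significant figures; 487.4 has 4.
Division/multiplication keeps the fewest: 4 significant figures.
Rounded: 1.662 m/s.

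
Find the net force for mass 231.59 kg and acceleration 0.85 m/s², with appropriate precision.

net force = 231.59 kg × 0.85 m/s² = 196.8515 N.
231.59 has 5 significant figures; 0.85 has 2.
Division/multiplication keeps the fewest: 2 significant figures.
Rounded: 2.0 × 10² N.

2.0 × 10² N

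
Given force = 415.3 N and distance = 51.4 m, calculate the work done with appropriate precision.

2.13 × 10⁴ J

work done = 415.3 N × 51.4 m = 21346.42 J.
415.3 has 4 significant figures; 51.4 has 3.
Division/multiplication keeps the fewest: 3 significant figures.
Rounded: 2.13 × 10⁴ J.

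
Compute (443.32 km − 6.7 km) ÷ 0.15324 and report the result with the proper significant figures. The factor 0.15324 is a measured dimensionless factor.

2849 km

443.32 km − 6.7 km = 436.62 km; the difference is limited to 1 decimal place (4 s.f.).
Carrying full precision, 436.62 ÷ 0.15324 = 2849.25606891… km; 0.15324 has 5 s.f., so the result keeps min(4, 5) = 4 s.f.
Rounded to 4 significant figures: 2849 km.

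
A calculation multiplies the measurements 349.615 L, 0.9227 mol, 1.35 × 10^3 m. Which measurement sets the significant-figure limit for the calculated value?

349.615 L → 6 s.f.; 0.9227 mol → 4 s.f.; 1.35 × 10^3 m → 3 s.f.
The fewest is 3 significant figures, from 1.35 × 10^3 m.

1.35 × 10^3 m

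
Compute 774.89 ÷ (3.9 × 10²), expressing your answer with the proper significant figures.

2.0

774.89 ÷ (3.9 × 10²) = 1.9868974359…
Multiplication/division keeps the fewest significant figures: 774.89 → 5 s.f., 3.9 × 10² → 2 s.f.; limit is 2.
Rounded to 2 significant figures: 2.0.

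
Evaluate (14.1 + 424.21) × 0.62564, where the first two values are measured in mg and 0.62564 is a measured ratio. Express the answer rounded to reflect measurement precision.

14.1 mg + 424.21 mg = 438.31 mg; the sum is limited to 1 decimal place (4 s.f.).
Carrying full precision, 438.31 × 0.62564 = 274.2242684 mg; 0.62564 has 5 s.f., so the result keeps min(4, 5) = 4 s.f.
Rounded to 4 significant figures: 274.2 mg.

274.2 mg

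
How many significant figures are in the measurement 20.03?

20.03: zeros between nonzero digits are significant.

4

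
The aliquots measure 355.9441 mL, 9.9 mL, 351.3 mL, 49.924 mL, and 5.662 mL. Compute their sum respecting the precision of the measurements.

355.9441 mL + 9.9 mL + 351.3 mL + 49.924 mL + 5.662 mL = 772.7301 mL.
Addition/subtraction keeps the fewest decimal places: 355.9441 → 4 decimal places, 9.9 → 1 decimal place, 351.3 → 1 decimal place, 49.924 → 3 decimal places, 5.662 → 3 decimal places; limit is 1.
Rounded to 1 decimal place: 772.7 mL.

772.7 mL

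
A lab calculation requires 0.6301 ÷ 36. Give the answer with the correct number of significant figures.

0.6301 ÷ 36 = 0.0175027777778…
Multiplication/division keeps the fewest significant figures: 0.6301 → 4 s.f., 36 → 2 s.f.; limit is 2.
Rounded to 2 significant figures: 0.018.

0.018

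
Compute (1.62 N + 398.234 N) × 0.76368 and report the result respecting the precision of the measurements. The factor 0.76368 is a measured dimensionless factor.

305.36 N

1.62 N + 398.234 N = 399.854 N; the sum is limited to 2 decimal places (5 s.f.).
Carrying full precision, 399.854 × 0.76368 = 305.36050272 N; 0.76368 has 5 s.f., so the result keeps min(5, 5) = 5 s.f.
Rounded to 5 significant figures: 305.36 N.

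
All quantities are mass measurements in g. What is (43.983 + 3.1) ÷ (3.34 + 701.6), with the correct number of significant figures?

0.0668

43.983 + 3.1 = 47.083, limited to 1 d.p. → 3 s.f.; 3.34 + 701.6 = 704.94, limited to 1 d.p. → 4 s.f.
Carrying full precision, 47.083 ÷ 704.94 = 0.0667900814254…; keep min(3, 4) = 3 s.f.
Rounded to 3 significant figures: 0.0668.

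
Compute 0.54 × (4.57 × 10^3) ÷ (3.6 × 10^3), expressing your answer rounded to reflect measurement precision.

6.9 × 10^-1

0.54 × (4.57 × 10^3) ÷ (3.6 × 10^3) = 0.6855
Multiplication/division keeps the fewest significant figures: 0.54 → 2 s.f., 4.57 × 10^3 → 3 s.f., 3.6 × 10^3 → 2 s.f.; limit is 2.
Rounded to 2 significant figures: 6.9 × 10^-1.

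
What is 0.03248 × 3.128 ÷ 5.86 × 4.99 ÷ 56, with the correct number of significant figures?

0.03248 × 3.128 ÷ 5.86 × 4.99 ÷ 56 = 0.00154489037543…
Multiplication/division keeps the fewest significant figures: 0.03248 → 4 s.f., 3.128 → 4 s.f., 5.86 → 3 s.f., 4.99 → 3 s.f., 56 → 2 s.f.; limit is 2.
Rounded to 2 significant figures: 0.0015.

0.0015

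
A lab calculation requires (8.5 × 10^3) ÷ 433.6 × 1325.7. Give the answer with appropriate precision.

2.6 × 10^4

(8.5 × 10^3) ÷ 433.6 × 1325.7 = 25988.1226937…
Multiplication/division keeps the fewest significant figures: 8.5 × 10^3 → 2 s.f., 433.6 → 4 s.f., 1325.7 → 5 s.f.; limit is 2.
Rounded to 2 significant figures: 2.6 × 10^4.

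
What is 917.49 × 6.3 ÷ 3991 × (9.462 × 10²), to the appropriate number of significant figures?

917.49 × 6.3 ÷ 3991 × (9.462 × 10²) = 1370.38660471…
Multiplication/division keeps the fewest significant figures: 917.49 → 5 s.f., 6.3 → 2 s.f., 3991 → 4 s.f., 9.462 × 10² → 4 s.f.; limit is 2.
Rounded to 2 significant figures: 1.4 × 10³.

1.4 × 10³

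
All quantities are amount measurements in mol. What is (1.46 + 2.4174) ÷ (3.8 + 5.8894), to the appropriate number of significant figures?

0.40

1.46 + 2.4174 = 3.8774, limited to 2 d.p. → 3 s.f.; 3.8 + 5.8894 = 9.6894, limited to 1 d.p. → 2 s.f.
Carrying full precision, 3.8774 ÷ 9.6894 = 0.400169257126…; keep min(3, 2) = 2 s.f.
Rounded to 2 significant figures: 0.40.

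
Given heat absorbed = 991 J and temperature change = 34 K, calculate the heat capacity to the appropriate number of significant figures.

heat capacity = 991 J ÷ 34 K = 29.1470588235… J/K.
991 has 3 significant figures; 34 has 2.
Division/multiplication keeps the fewest: 2 significant figures.
Rounded: 29 J/K.

29 J/K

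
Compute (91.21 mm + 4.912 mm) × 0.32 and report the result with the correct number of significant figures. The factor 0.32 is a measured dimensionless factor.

31 mm

91.21 mm + 4.912 mm = 96.122 mm; the sum is limited to 2 decimal places (4 s.f.).
Carrying full precision, 96.122 × 0.32 = 30.75904 mm; 0.32 has 2 s.f., so the result keeps min(4, 2) = 2 s.f.
Rounded to 2 significant figures: 31 mm.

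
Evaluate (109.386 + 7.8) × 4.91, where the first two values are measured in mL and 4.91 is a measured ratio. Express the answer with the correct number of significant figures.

109.386 mL + 7.8 mL = 117.186 mL; the sum is limited to 1 decimal place (4 s.f.).
Carrying full precision, 117.186 × 4.91 = 575.38326 mL; 4.91 has 3 s.f., so the result keeps min(4, 3) = 3 s.f.
Rounded to 3 significant figures: 575 mL.

575 mL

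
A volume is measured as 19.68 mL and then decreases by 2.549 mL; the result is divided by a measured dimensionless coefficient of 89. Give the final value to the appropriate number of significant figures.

0.19 mL

19.68 mL − 2.549 mL = 17.131 mL; the difference is limited to 2 decimal places (4 s.f.).
Carrying full precision, 17.131 ÷ 89 = 0.192483146067… mL; 89 has 2 s.f., so the result keeps min(4, 2) = 2 s.f.
Rounded to 2 significant figures: 0.19 mL.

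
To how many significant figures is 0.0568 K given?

0.0568: leading zeros are not significant.

3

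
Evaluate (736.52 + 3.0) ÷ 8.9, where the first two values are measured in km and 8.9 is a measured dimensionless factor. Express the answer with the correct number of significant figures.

736.52 km + 3.0 km = 739.52 km; the sum is limited to 1 decimal place (4 s.f.).
Carrying full precision, 739.52 ÷ 8.9 = 83.0921348315… km; 8.9 has 2 s.f., so the result keeps min(4, 2) = 2 s.f.
Rounded to 2 significant figures: 83 km.

83 km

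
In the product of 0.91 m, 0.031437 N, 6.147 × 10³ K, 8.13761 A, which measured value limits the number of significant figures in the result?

0.91 m

0.91 m → 2 s.f.; 0.031437 N → 5 s.f.; 6.147 × 10³ K → 4 s.f.; 8.13761 A → 6 s.f.
The fewest is 2 significant figures, from 0.91 m.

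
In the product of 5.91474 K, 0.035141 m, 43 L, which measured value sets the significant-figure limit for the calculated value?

5.91474 K → 6 s.f.; 0.035141 m → 5 s.f.; 43 L → 2 s.f.
The fewest is 2 significant figures, from 43 L.

43 L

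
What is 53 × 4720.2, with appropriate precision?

2.5 × 10⁵

53 × 4720.2 = 250170.6
Multiplication/division keeps the fewest significant figures: 53 → 2 s.f., 4720.2 → 5 s.f.; limit is 2.
Rounded to 2 significant figures: 2.5 × 10⁵.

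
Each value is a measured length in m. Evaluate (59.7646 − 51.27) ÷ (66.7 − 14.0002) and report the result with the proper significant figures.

59.7646 − 51.27 = 8.4946, limited to 2 d.p. → 3 s.f.; 66.7 − 14.0002 = 52.6998, limited to 1 d.p. → 3 s.f.
Carrying full precision, 8.4946 ÷ 52.6998 = 0.161188467508…; keep min(3, 3) = 3 s.f.
Rounded to 3 significant figures: 1.61 × 10⁻¹.

1.61 × 10⁻¹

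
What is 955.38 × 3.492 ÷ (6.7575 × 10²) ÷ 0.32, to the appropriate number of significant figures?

955.38 × 3.492 ÷ (6.7575 × 10²) ÷ 0.32 = 15.4281675916…
Multiplication/division keeps the fewest significant figures: 955.38 → 5 s.f., 3.492 → 4 s.f., 6.7575 × 10² → 5 s.f., 0.32 → 2 s.f.; limit is 2.
Rounded to 2 significant figures: 15.

15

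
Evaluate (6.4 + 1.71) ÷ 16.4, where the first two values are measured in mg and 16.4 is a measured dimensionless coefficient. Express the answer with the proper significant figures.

6.4 mg + 1.71 mg = 8.11 mg; the sum is limited to 1 decimal place (2 s.f.).
Carrying full precision, 8.11 ÷ 16.4 = 0.494512195122… mg; 16.4 has 3 s.f., so the result keeps min(2, 3) = 2 s.f.
Rounded to 2 significant figures: 0.49 mg.

0.49 mg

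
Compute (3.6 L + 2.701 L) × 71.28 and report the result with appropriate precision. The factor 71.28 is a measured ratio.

3.6 L + 2.701 L = 6.301 L; the sum is limited to 1 decimal place (2 s.f.).
Carrying full precision, 6.301 × 71.28 = 449.13528 L; 71.28 has 4 s.f., so the result keeps min(2, 4) = 2 s.f.
Rounded to 2 significant figures: 4.5 × 10^2 L.

4.5 × 10^2 L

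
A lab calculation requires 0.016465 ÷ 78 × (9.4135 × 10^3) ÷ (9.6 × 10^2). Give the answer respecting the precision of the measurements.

0.016465 ÷ 78 × (9.4135 × 10^3) ÷ (9.6 × 10^2) = 0.0020698888555…
Multiplication/division keeps the fewest significant figures: 0.016465 → 5 s.f., 78 → 2 s.f., 9.4135 × 10^3 → 5 s.f., 9.6 × 10^2 → 2 s.f.; limit is 2.
Rounded to 2 significant figures: 0.0021.

0.0021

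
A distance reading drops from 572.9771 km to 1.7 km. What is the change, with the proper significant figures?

571.3 km

572.9771 km − 1.7 km = 571.2771 km.
Addition/subtraction keeps the fewest decimal places: 572.9771 → 4 decimal places, 1.7 → 1 decimal place; limit is 1.
Rounded to 1 decimal place: 571.3 km.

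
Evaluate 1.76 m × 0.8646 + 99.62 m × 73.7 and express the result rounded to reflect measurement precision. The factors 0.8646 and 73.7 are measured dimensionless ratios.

7.34 × 10³ m

1.76 × 0.8646 = 1.521696 → 1.52 m (3 s.f., last digit at the 10^-2 place).
99.62 × 73.7 = 7341.994 → 7.34 × 10³ m (3 s.f., last digit at the 10^1 place).
Sum: 7343.515696 m; keep the coarser place, 10^1.
Result: 7.34 × 10³ m.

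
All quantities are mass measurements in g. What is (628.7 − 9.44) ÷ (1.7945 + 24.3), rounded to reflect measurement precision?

628.7 − 9.44 = 619.26, limited to 1 d.p. → 4 s.f.; 1.7945 + 24.3 = 26.0945, limited to 1 d.p. → 3 s.f.
Carrying full precision, 619.26 ÷ 26.0945 = 23.7314376593…; keep min(4, 3) = 3 s.f.
Rounded to 3 significant figures: 23.7.

23.7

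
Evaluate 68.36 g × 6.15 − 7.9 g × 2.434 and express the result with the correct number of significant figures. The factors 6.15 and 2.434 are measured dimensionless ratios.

68.36 × 6.15 = 420.414 → 420. g (3 s.f., last digit at the 10^0 place).
7.9 × 2.434 = 19.2286 → 19 g (2 s.f., last digit at the 10^0 place).
Difference: 401.1854 g; keep the coarser place, 10^0.
Result: 401 g.

401 g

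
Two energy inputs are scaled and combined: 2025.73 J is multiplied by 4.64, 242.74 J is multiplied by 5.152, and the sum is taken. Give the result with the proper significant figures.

1.065 × 10⁴ J

2025.73 × 4.64 = 9399.3872 → 9.40 × 10³ J (3 s.f., last digit at the 10^1 place).
242.74 × 5.152 = 1250.59648 → 1251 J (4 s.f., last digit at the 10^0 place).
Sum: 10649.98368 J; keep the coarser place, 10^1.
Result: 1.065 × 10⁴ J.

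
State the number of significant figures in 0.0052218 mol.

0.0052218: leading zeros are not significant.

5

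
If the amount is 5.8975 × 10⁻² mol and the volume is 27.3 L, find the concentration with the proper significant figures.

0.00216 mol/L

concentration = 5.8975 × 10⁻² mol ÷ 27.3 L = 0.00216025641026… mol/L.
5.8975 × 10⁻² has 5 significant figures; 27.3 has 3.
Division/multiplication keeps the fewest: 3 significant figures.
Rounded: 0.00216 mol/L.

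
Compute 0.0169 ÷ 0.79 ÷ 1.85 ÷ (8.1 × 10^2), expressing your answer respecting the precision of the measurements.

1.4 × 10^-5

0.0169 ÷ 0.79 ÷ 1.85 ÷ (8.1 × 10^2) = 0.0000142758792548…
Multiplication/division keeps the fewest significant figures: 0.0169 → 3 s.f., 0.79 → 2 s.f., 1.85 → 3 s.f., 8.1 × 10^2 → 2 s.f.; limit is 2.
Rounded to 2 significant figures: 1.4 × 10^-5.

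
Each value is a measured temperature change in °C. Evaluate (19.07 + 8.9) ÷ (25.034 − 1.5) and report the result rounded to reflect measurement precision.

1.19

19.07 + 8.9 = 27.97, limited to 1 d.p. → 3 s.f.; 25.034 − 1.5 = 23.534, limited to 1 d.p. → 3 s.f.
Carrying full precision, 27.97 ÷ 23.534 = 1.18849324382…; keep min(3, 3) = 3 s.f.
Rounded to 3 significant figures: 1.19.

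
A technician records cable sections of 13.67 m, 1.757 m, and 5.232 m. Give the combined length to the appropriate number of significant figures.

13.67 m + 1.757 m + 5.232 m = 20.659 m.
Addition/subtraction keeps the fewest decimal places: 13.67 → 2 decimal places, 1.757 → 3 decimal places, 5.232 → 3 decimal places; limit is 2.
Rounded to 2 decimal places: 20.66 m.

20.66 m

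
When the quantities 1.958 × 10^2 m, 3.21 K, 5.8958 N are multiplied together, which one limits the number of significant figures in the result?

1.958 × 10^2 m → 4 s.f.; 3.21 K → 3 s.f.; 5.8958 N → 5 s.f.
The fewest is 3 significant figures, from 3.21 K.

3.21 K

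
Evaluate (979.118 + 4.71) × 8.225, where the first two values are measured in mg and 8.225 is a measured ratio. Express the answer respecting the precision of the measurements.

979.118 mg + 4.71 mg = 983.828 mg; the sum is limited to 2 decimal places (5 s.f.).
Carrying full precision, 983.828 × 8.225 = 8091.9853 mg; 8.225 has 4 s.f., so the result keeps min(5, 4) = 4 s.f.
Rounded to 4 significant figures: 8092 mg.

8092 mg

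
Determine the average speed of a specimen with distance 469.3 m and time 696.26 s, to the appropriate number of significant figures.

6.740 × 10⁻¹ m/s

average speed = 469.3 m ÷ 696.26 s = 0.674029816448… m/s.
469.3 has 4 significant figures; 696.26 has 5.
Division/multiplication keeps the fewest: 4 significant figures.
Rounded: 6.740 × 10⁻¹ m/s.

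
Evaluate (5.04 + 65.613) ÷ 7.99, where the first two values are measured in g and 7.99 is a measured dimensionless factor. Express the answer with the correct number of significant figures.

8.84 g

5.04 g + 65.613 g = 70.653 g; the sum is limited to 2 decimal places (4 s.f.).
Carrying full precision, 70.653 ÷ 7.99 = 8.84267834793… g; 7.99 has 3 s.f., so the result keeps min(4, 3) = 3 s.f.
Rounded to 3 significant figures: 8.84 g.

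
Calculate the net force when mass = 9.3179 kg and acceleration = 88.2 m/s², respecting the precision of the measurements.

net force = 9.3179 kg × 88.2 m/s² = 821.83878 N.
9.3179 has 5 significant figures; 88.2 has 3.
Division/multiplication keeps the fewest: 3 significant figures.
Rounded: 822 N.

822 N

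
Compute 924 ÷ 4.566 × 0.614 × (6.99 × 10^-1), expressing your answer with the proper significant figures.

924 ÷ 4.566 × 0.614 × (6.99 × 10^-1) = 86.8523574244…
Multiplication/division keeps the fewest significant figures: 924 → 3 s.f., 4.566 → 4 s.f., 0.614 → 3 s.f., 6.99 × 10^-1 → 3 s.f.; limit is 3.
Rounded to 3 significant figures: 86.9.

86.9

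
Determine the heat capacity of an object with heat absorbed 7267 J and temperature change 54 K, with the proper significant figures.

heat capacity = 7267 J ÷ 54 K = 134.574074074… J/K.
7267 has 4 significant figures; 54 has 2.
Division/multiplication keeps the fewest: 2 significant figures.
Rounded: 1.3 × 10^2 J/K.

1.3 × 10^2 J/K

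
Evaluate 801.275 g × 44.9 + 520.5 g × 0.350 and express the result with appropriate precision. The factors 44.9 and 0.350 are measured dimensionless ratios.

3.62 × 10^4 g

801.275 × 44.9 = 35977.2475 → 3.60 × 10^4 g (3 s.f., last digit at the 10^2 place).
520.5 × 0.350 = 182.175 → 182 g (3 s.f., last digit at the 10^0 place).
Sum: 36159.4225 g; keep the coarser place, 10^2.
Result: 3.62 × 10^4 g.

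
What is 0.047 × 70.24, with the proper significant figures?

3.3

0.047 × 70.24 = 3.30128
Multiplication/division keeps the fewest significant figures: 0.047 → 2 s.f., 70.24 → 4 s.f.; limit is 2.
Rounded to 2 significant figures: 3.3.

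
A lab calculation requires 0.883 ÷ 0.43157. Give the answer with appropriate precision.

2.05

0.883 ÷ 0.43157 = 2.0460180272…
Multiplication/division keeps the fewest significant figures: 0.883 → 3 s.f., 0.43157 → 5 s.f.; limit is 3.
Rounded to 3 significant figures: 2.05.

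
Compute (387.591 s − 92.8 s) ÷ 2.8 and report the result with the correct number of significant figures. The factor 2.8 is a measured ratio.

1.1 × 10^2 s

387.591 s − 92.8 s = 294.791 s; the difference is limited to 1 decimal place (4 s.f.).
Carrying full precision, 294.791 ÷ 2.8 = 105.2825 s; 2.8 has 2 s.f., so the result keeps min(4, 2) = 2 s.f.
Rounded to 2 significant figures: 1.1 × 10^2 s.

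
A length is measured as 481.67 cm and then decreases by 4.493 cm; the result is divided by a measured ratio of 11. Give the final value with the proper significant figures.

481.67 cm − 4.493 cm = 477.177 cm; the difference is limited to 2 decimal places (5 s.f.).
Carrying full precision, 477.177 ÷ 11 = 43.3797272727… cm; 11 has 2 s.f., so the result keeps min(5, 2) = 2 s.f.
Rounded to 2 significant figures: 43 cm.

43 cm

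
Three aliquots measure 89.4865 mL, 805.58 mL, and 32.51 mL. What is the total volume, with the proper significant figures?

89.4865 mL + 805.58 mL + 32.51 mL = 927.5765 mL.
Addition/subtraction keeps the fewest decimal places: 89.4865 → 4 decimal places, 805.58 → 2 decimal places, 32.51 → 2 decimal places; limit is 2.
Rounded to 2 decimal places: 927.58 mL.

927.58 mL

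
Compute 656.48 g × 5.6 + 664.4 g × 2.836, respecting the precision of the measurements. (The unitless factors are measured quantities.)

656.48 × 5.6 = 3676.288 → 3.7 × 10^3 g (2 s.f., last digit at the 10^2 place).
664.4 × 2.836 = 1884.2384 → 1884 g (4 s.f., last digit at the 10^0 place).
Sum: 5560.5264 g; keep the coarser place, 10^2.
Result: 5.6 × 10^3 g.

5.6 × 10^3 g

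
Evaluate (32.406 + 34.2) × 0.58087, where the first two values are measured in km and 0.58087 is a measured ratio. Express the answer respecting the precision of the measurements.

38.7 km

32.406 km + 34.2 km = 66.606 km; the sum is limited to 1 decimal place (3 s.f.).
Carrying full precision, 66.606 × 0.58087 = 38.68942722 km; 0.58087 has 5 s.f., so the result keeps min(3, 5) = 3 s.f.
Rounded to 3 significant figures: 38.7 km.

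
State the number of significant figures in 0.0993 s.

3

0.0993: leading zeros are not significant.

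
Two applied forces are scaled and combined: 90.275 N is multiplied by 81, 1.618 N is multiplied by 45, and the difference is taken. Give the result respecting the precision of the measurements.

90.275 × 81 = 7312.275 → 7.3 × 10³ N (2 s.f., last digit at the 10^2 place).
1.618 × 45 = 72.81 → 73 N (2 s.f., last digit at the 10^0 place).
Difference: 7239.465 N; keep the coarser place, 10^2.
Result: 7.2 × 10³ N.

7.2 × 10³ N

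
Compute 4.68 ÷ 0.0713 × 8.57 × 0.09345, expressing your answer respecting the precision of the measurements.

4.68 ÷ 0.0713 × 8.57 × 0.09345 = 52.5673943899…
Multiplication/division keeps the fewest significant figures: 4.68 → 3 s.f., 0.0713 → 3 s.f., 8.57 → 3 s.f., 0.09345 → 4 s.f.; limit is 3.
Rounded to 3 significant figures: 52.6.

52.6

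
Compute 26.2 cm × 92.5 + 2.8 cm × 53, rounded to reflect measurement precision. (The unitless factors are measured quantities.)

26.2 × 92.5 = 2423.5 → 2.42 × 10^3 cm (3 s.f., last digit at the 10^1 place).
2.8 × 53 = 148.4 → 1.5 × 10^2 cm (2 s.f., last digit at the 10^1 place).
Sum: 2571.9 cm; keep the coarser place, 10^1.
Result: 2.57 × 10^3 cm.

2.57 × 10^3 cm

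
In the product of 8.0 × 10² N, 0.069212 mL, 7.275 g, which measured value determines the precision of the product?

8.0 × 10² N → 2 s.f.; 0.069212 mL → 5 s.f.; 7.275 g → 4 s.f.
The fewest is 2 significant figures, from 8.0 × 10² N.

8.0 × 10² N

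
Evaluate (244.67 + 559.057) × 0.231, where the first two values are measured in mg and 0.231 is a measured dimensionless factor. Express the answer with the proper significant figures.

244.67 mg + 559.057 mg = 803.727 mg; the sum is limited to 2 decimal places (5 s.f.).
Carrying full precision, 803.727 × 0.231 = 185.660937 mg; 0.231 has 3 s.f., so the result keeps min(5, 3) = 3 s.f.
Rounded to 3 significant figures: 186 mg.

186 mg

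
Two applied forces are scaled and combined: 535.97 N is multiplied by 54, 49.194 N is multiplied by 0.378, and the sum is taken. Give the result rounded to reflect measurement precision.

2.9 × 10^4 N

535.97 × 54 = 28942.38 → 2.9 × 10^4 N (2 s.f., last digit at the 10^3 place).
49.194 × 0.378 = 18.595332 → 18.6 N (3 s.f., last digit at the 10^-1 place).
Sum: 28960.975332 N; keep the coarser place, 10^3.
Result: 2.9 × 10^4 N.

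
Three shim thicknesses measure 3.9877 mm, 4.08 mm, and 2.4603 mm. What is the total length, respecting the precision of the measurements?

3.9877 mm + 4.08 mm + 2.4603 mm = 10.5280 mm.
Addition/subtraction keeps the fewest decimal places: 3.9877 → 4 decimal places, 4.08 → 2 decimal places, 2.4603 → 4 decimal places; limit is 2.
Rounded to 2 decimal places: 10.53 mm.

10.53 mm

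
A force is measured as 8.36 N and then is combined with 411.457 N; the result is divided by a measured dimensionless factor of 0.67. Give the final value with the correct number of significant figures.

6.3 × 10^2 N

8.36 N + 411.457 N = 419.817 N; the sum is limited to 2 decimal places (5 s.f.).
Carrying full precision, 419.817 ÷ 0.67 = 626.592537313… N; 0.67 has 2 s.f., so the result keeps min(5, 2) = 2 s.f.
Rounded to 2 significant figures: 6.3 × 10^2 N.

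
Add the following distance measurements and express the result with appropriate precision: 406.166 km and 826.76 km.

1232.93 km

406.166 km + 826.76 km = 1232.926 km.
Addition/subtraction keeps the fewest decimal places: 406.166 → 3 decimal places, 826.76 → 2 decimal places; limit is 2.
Rounded to 2 decimal places: 1232.93 km.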